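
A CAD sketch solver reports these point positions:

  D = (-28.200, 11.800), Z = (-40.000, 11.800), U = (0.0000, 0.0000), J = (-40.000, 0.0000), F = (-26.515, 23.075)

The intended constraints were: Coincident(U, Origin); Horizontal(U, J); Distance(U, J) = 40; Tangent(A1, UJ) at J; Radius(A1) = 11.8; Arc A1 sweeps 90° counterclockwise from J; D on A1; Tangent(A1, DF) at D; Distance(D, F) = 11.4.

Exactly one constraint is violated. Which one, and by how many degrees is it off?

Tangent(A1, DF) at D — off by 8.50°.

U = (0.00, 0.00) ✓; U.y = 0.00, J.y = 0.00 ✓; |UJ| = 40.00 ✓; ∠(ZJ, JU) = 90.00° ✓; |ZJ| = 11.80 ✓; bearing(Z→D) − bearing(Z→J) = 90.00° ✓; |ZD| = 11.80 ✓; ∠(ZD, DF) = 98.50° ✗; |DF| = 11.40 ✓.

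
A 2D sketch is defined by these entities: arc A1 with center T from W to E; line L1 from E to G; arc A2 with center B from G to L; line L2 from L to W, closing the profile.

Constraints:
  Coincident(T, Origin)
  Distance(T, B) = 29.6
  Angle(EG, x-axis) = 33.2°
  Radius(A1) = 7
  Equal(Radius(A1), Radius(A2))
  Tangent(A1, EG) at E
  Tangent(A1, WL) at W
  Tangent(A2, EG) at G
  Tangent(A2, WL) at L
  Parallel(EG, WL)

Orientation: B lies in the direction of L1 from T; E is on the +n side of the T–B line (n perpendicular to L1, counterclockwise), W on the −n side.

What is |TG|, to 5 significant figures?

30.416

The slot axis is L1's direction at 33.2°, so u = (cos 33.2°, sin 33.2°) = (0.83676, 0.54756) and n = (−sin 33.2°, cos 33.2°) = (-0.54756, 0.83676). T is at the origin and B lies 29.6 along u from T, so B = 29.6·u = (24.768, 16.208). Tangency of A1 to both parallel lines with radius 7.0 puts E and W at T ± 7.0·n: E = (-3.8329, 5.8574), W = (3.8329, -5.8574). Equal radii place G and L the same way about B: G = B + 7.0·n = (20.935, 22.065), L = B − 7.0·n = (28.601, 10.351). Then |TG| = |G − T| = 30.416.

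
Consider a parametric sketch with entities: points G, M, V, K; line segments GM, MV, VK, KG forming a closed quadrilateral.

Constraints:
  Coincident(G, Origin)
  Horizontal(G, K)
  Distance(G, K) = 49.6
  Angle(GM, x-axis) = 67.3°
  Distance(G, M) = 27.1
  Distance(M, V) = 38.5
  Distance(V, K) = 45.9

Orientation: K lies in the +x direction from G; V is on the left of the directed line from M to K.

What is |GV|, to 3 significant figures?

62.6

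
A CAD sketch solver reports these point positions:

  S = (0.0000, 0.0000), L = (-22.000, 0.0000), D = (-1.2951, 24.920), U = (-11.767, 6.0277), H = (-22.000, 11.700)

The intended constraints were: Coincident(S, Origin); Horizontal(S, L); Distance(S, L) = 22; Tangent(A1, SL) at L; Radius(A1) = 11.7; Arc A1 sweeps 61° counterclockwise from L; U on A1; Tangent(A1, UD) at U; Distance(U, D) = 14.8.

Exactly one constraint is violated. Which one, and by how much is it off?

Distance(U, D) = 14.8 — off by 6.80.

S = (0.00, 0.00) ✓; S.y = 0.00, L.y = 0.00 ✓; |SL| = 22.00 ✓; ∠(HL, LS) = 90.00° ✓; |HL| = 11.70 ✓; bearing(H→U) − bearing(H→L) = 61.00° ✓; |HU| = 11.70 ✓; ∠(HU, UD) = 90.00° ✓; |UD| = 21.60 ✗.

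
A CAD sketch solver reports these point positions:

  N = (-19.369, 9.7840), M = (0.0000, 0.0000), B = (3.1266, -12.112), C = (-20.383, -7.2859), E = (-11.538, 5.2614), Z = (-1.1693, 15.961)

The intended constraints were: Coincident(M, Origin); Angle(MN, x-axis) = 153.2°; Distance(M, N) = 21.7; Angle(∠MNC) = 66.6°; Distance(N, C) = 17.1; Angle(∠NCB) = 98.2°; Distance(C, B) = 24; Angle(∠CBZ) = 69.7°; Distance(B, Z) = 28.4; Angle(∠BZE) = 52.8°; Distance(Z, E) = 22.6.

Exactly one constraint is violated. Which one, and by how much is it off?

Distance(Z, E) = 22.6 — off by 7.70.

M = (0.00, 0.00) ✓; MN at 153.2° ✓; |MN| = 21.70 ✓; ∠MNC = 66.60° ✓; |NC| = 17.10 ✓; ∠NCB = 98.20° ✓; |CB| = 24.00 ✓; ∠CBZ = 69.70° ✓; |BZ| = 28.40 ✓; ∠BZE = 52.80° ✓; |ZE| = 14.90 ✗.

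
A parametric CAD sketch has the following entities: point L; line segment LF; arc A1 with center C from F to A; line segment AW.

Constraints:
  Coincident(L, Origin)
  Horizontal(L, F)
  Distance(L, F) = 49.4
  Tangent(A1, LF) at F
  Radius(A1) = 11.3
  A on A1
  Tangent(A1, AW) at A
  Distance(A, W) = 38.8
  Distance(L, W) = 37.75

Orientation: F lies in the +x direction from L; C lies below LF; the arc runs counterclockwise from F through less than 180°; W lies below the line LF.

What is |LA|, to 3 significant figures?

40.9

Checks: ∠(CF, FL) = 90.00° ✓; |CF| = 11.30 ✓; |CA| = 11.30 ✓; ∠(CA, AW) = 90.00° ✓; |AW| = 38.80 ✓; |LW| = 37.75 ✓.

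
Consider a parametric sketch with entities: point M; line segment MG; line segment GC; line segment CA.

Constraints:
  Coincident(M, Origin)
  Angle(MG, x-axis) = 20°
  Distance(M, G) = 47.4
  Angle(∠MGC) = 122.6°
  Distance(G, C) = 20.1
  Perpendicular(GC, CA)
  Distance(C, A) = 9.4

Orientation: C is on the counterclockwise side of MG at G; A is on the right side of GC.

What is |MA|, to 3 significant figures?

67.2

M is at the origin; MG runs at 20.0° with length 47.4, so G = 47.4·(cos 20.0°, sin 20.0°) = (44.5, 16.2). ∠MGC = 122.6°, so GC runs at 20.0° + (180° − 122.6°) = 77.4° from the x-axis; with |GC| = 20.1, C = G + 20.1·(cos 77.4°, sin 77.4°) = (48.9, 35.8). GC is perpendicular to CA; with |CA| = 9.4 on the right of GC, A = C + 9.4·(0.976, -0.218) = (58.1, 33.8). Then |MA| = |A − M| = 67.2.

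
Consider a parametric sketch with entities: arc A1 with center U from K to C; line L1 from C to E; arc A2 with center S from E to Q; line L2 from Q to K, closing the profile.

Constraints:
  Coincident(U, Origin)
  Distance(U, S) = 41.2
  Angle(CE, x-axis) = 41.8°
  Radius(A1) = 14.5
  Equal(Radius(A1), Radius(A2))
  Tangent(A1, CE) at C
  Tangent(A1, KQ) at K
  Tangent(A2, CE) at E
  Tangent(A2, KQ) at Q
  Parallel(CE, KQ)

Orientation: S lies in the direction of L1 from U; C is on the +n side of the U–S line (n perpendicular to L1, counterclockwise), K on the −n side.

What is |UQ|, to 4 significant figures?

43.68

Tangency of A1 to both parallel lines with radius 14.5 puts C and K at U ± 14.5·n: C = (-9.665, 10.81), K = (9.665, -10.81). Equal radii place E and Q the same way about S: E = S + 14.5·n = (21.05, 38.27), Q = S − 14.5·n = (40.38, 16.65). Then |UQ| = |Q − U| = 43.68.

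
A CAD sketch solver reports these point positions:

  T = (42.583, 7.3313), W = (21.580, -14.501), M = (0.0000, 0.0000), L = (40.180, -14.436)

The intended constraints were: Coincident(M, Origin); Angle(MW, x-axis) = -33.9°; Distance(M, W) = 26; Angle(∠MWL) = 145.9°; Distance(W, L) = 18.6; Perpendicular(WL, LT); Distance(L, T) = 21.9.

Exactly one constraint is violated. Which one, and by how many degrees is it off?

Perpendicular(WL, LT) — off by 6.50°.

M = (0.00, 0.00) ✓; MW at -33.90° ✓; |MW| = 26.00 ✓; ∠MWL = 145.9° ✓; |WL| = 18.60 ✓; ∠(WL, LT) = 83.50° ✗; |LT| = 21.90 ✓.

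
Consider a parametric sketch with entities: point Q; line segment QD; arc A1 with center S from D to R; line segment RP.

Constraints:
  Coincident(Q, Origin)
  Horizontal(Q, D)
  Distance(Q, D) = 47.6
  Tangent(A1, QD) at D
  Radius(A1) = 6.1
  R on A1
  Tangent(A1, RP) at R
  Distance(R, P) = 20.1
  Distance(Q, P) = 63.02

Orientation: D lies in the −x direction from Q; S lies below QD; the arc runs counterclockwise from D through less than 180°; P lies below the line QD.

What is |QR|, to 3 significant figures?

53.7

Q is at the origin; QD is horizontal with |QD| = 47.6 and D on the −x side, so D = (-47.6, 0.00). Tangency of A1 to QD means the radius SD is perpendicular to QD, so S = D + (0, -6.1) = (-47.6, -6.10). Since SR ⟂ RP (tangency), |SP| = √(6.1² + 20.1²) = 21.0 regardless of where R sits on A1. So P lies on both circle(Q, 63.02) and circle(S, 21.0); the below-QD intersection is P = (-58.2, -24.3). R is the foot of the tangent from P: R = (-53.5, -4.69).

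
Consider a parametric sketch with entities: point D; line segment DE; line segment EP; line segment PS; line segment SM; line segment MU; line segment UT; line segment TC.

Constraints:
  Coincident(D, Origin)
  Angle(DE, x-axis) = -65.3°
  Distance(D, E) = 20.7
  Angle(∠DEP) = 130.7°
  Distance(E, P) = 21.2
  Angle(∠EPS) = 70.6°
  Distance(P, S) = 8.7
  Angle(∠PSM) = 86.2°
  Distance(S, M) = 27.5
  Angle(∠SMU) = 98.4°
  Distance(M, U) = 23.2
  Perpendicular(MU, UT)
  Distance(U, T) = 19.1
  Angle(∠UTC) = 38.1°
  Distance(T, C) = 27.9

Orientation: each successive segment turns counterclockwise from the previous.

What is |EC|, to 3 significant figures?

12.3

D is at the origin; DE runs at -65.3° with length 20.7, so E = (8.65, -18.8). ∠DEP = 130.7° gives EP at -16.0° from the x-axis; with |EP| = 21.2, P = (29.0, -24.6). ∠EPS = 70.6° gives PS at 93.4° from the x-axis; with |PS| = 8.7, S = (28.5, -16.0). ∠PSM = 86.2° gives SM at -173° from the x-axis; with |SM| = 27.5, M = (1.23, -19.4). ∠SMU = 98.4° gives MU at -91.2° from the x-axis; with |MU| = 23.2, U = (0.744, -42.6). MU is perpendicular to UT, so UT runs at -1.20°; with |UT| = 19.1, T = (19.8, -43.0). ∠UTC = 38.1° gives TC at 141° from the x-axis; with |TC| = 27.9, C = (-1.75, -25.3). Then |EC| = |C − E| = 12.3.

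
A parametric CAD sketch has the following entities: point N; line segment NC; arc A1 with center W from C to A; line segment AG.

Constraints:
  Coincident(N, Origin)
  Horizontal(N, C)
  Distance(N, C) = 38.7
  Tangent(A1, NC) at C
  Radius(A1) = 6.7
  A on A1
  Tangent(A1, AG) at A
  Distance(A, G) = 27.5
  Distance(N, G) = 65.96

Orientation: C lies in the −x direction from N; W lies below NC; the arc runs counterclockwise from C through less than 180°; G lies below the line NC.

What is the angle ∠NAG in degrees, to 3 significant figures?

134°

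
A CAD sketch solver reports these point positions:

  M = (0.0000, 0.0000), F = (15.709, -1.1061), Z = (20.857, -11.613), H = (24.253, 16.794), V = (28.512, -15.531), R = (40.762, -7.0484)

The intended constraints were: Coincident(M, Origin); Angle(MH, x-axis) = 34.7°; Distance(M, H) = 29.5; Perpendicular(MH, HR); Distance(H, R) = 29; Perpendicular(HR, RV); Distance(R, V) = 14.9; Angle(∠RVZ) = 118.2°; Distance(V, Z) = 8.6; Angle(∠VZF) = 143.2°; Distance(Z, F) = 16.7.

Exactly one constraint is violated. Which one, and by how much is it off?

Distance(Z, F) = 16.7 — off by 5.00.

M = (0.00, 0.00) ✓; MH at 34.70° ✓; |MH| = 29.50 ✓; ∠(MH, HR) = 90.00° ✓; |HR| = 29.00 ✓; ∠(HR, RV) = 90.00° ✓; |RV| = 14.90 ✓; ∠RVZ = 118.2° ✓; |VZ| = 8.599 ✓; ∠VZF = 143.2° ✓; |ZF| = 11.70 ✗.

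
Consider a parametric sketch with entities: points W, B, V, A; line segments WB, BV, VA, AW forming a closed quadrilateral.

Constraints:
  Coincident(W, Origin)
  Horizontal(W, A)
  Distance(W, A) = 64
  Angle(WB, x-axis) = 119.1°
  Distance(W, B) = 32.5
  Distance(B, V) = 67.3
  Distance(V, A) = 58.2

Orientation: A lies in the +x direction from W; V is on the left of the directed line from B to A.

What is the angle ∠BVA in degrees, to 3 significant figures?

84.6°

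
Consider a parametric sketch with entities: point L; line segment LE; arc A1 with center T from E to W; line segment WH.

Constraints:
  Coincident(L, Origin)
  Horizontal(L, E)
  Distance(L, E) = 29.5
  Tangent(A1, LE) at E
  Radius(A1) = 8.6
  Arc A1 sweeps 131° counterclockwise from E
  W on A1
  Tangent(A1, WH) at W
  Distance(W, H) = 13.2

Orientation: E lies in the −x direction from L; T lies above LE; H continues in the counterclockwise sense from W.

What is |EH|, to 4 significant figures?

24.30

L is at the origin; L and E share the same y with |LE| = 29.5 and E on the −x side, so E = (-29.50, 0.000). The tangent condition forces TE to be normal to LE, so T = E + (0, 8.6) = (-29.50, 8.600). On A1, E sits at bearing -90° from T; a 131° counterclockwise sweep puts W at bearing 41°, so W = T + 8.6·(cos 41°, sin 41°) = (-23.01, 14.24). Since A1 is tangent to WH there, TW ⟂ WH, so WH runs along (−sin 41°, cos 41°); with |WH| = 13.2, H = (-31.67, 24.20). Then |EH| = |H − E| = 24.30.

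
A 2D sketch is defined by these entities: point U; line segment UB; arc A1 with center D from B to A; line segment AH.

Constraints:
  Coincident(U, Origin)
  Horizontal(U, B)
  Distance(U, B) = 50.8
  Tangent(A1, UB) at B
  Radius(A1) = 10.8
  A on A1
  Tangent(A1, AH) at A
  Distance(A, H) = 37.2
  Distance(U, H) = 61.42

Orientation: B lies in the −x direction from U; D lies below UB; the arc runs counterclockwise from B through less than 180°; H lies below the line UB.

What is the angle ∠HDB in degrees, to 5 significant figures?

161.93°

Checks: U.y = 0.00, B.y = 0.00 ✓; ∠(DB, BU) = 90.00° ✓; |DB| = 10.80 ✓; |DA| = 10.80 ✓; ∠(DA, AH) = 90.00° ✓; |AH| = 37.20 ✓; |UH| = 61.42 ✓.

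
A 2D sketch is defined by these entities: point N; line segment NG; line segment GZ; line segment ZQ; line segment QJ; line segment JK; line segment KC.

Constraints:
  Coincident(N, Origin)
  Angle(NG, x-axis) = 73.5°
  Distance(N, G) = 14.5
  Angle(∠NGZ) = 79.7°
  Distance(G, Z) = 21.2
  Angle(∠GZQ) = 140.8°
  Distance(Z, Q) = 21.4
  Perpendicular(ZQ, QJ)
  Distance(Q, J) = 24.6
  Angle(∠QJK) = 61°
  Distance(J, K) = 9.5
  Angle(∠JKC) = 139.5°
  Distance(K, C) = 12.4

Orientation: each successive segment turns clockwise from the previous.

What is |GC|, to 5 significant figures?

25.673

∠QJK = 61.0° gives JK at 85.000° from the x-axis; with |JK| = 9.5, K = (10.100, -15.747). ∠JKC = 139.5° gives KC at 44.500° from the x-axis; with |KC| = 12.4, C = (18.944, -7.0562). Then |GC| = |C − G| = 25.673.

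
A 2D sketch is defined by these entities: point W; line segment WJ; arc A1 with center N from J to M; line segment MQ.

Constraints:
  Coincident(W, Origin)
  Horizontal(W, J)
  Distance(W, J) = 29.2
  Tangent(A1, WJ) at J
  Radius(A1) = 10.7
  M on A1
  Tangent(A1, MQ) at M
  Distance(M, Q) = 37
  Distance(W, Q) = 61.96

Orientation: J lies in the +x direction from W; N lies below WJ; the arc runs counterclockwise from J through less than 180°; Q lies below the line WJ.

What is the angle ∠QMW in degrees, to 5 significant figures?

160.47°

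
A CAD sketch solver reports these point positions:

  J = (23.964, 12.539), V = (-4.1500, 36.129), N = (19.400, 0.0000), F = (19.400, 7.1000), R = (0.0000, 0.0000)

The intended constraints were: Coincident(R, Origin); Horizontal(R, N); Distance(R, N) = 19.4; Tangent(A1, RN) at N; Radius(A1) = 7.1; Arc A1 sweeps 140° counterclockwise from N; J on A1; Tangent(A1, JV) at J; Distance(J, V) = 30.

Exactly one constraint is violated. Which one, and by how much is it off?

Distance(J, V) = 30 — off by 6.70.

R = (0.00, 0.00) ✓; R.y = 0.00, N.y = 0.00 ✓; |RN| = 19.40 ✓; ∠(FN, NR) = 90.00° ✓; |FN| = 7.100 ✓; bearing(F→J) − bearing(F→N) = 140.0° ✓; |FJ| = 7.100 ✓; ∠(FJ, JV) = 90.00° ✓; |JV| = 36.70 ✗.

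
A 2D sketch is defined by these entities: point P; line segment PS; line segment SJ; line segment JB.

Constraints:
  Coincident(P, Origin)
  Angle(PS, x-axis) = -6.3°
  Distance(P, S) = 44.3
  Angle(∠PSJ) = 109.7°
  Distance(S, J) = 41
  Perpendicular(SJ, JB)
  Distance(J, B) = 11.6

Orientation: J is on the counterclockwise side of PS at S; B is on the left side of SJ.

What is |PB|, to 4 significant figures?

63.52

P is at the origin; PS runs at -6.3° with length 44.3, so S = 44.3·(cos -6.3°, sin -6.3°) = (44.03, -4.861). ∠PSJ = 109.7°, so SJ runs at -6.3° + (180° − 109.7°) = 64.00° from the x-axis; with |SJ| = 41.0, J = S + 41.0·(cos 64.00°, sin 64.00°) = (62.01, 31.99). SJ is perpendicular to JB; with |JB| = 11.6 on the left of SJ, B = J + 11.6·(-0.8988, 0.4384) = (51.58, 37.07). Then |PB| = |B − P| = 63.52.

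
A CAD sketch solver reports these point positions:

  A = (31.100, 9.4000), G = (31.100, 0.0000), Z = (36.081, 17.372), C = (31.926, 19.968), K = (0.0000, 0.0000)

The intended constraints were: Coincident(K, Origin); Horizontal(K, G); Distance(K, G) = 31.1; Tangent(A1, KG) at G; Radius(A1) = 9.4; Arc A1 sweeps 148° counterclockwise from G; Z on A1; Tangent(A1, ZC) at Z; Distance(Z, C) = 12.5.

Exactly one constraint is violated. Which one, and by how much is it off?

Distance(Z, C) = 12.5 — off by 7.60.

K = (0.00, 0.00) ✓; K.y = 0.00, G.y = 0.00 ✓; |KG| = 31.10 ✓; ∠(AG, GK) = 90.00° ✓; |AG| = 9.400 ✓; bearing(A→Z) − bearing(A→G) = 148.0° ✓; |AZ| = 9.400 ✓; ∠(AZ, ZC) = 90.00° ✓; |ZC| = 4.899 ✗.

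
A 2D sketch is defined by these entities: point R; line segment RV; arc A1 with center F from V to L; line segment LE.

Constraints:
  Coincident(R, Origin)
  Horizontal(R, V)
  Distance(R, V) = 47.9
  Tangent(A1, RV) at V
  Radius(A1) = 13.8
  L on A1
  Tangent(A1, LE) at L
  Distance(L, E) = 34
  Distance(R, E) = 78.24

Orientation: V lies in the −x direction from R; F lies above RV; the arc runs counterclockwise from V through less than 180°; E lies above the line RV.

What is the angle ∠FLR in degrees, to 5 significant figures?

103.54°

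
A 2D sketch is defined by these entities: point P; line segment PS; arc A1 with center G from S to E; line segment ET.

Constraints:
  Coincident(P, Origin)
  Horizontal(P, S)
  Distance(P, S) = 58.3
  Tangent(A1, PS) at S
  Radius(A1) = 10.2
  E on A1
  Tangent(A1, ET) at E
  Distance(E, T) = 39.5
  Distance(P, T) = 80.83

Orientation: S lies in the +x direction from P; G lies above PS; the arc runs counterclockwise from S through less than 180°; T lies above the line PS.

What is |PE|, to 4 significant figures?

69.38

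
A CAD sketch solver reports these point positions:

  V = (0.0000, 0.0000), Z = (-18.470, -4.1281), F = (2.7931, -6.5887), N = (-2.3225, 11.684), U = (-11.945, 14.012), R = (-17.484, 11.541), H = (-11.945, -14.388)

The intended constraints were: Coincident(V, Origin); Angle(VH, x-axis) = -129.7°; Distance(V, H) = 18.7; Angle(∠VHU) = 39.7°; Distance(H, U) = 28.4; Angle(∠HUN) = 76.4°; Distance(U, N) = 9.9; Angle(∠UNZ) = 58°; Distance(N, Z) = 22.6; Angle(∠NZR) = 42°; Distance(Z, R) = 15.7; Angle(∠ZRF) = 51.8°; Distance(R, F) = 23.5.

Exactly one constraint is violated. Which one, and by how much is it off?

Distance(R, F) = 23.5 — off by 3.70.

V = (0.00, 0.00) ✓; VH at -129.7° ✓; |VH| = 18.70 ✓; ∠VHU = 39.70° ✓; |HU| = 28.40 ✓; ∠HUN = 76.40° ✓; |UN| = 9.900 ✓; ∠UNZ = 58.00° ✓; |NZ| = 22.60 ✓; ∠NZR = 42.00° ✓; |ZR| = 15.70 ✓; ∠ZRF = 51.80° ✓; |RF| = 27.20 ✗.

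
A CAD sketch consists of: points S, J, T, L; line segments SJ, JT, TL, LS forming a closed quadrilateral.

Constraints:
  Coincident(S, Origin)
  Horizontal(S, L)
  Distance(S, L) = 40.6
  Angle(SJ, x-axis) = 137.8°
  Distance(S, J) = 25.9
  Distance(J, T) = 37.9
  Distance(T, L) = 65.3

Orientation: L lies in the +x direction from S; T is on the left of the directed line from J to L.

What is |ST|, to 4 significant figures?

50.53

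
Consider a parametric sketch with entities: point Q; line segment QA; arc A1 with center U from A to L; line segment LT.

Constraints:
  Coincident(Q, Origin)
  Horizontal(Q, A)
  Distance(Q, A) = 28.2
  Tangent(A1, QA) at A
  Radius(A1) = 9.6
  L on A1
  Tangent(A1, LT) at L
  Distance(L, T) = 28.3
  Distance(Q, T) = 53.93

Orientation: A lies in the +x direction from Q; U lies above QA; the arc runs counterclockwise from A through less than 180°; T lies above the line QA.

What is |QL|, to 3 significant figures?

38.9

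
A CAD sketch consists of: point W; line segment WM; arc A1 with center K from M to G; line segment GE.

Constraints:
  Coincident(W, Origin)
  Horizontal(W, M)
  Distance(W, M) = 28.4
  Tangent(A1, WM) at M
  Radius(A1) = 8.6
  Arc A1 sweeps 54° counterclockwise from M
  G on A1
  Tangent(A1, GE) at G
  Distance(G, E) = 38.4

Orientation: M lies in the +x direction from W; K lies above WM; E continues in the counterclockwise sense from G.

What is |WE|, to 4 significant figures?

67.48

W is at the origin; WM is horizontal with |WM| = 28.4 and M on the +x side, so M = (28.40, 0.000). Since A1 is tangent to WM there, KM ⟂ WM, so K = M + (0, 8.6) = (28.40, 8.600). On A1, M sits at bearing -90° from K; a 54° counterclockwise sweep puts G at bearing -36°, so G = K + 8.6·(cos -36°, sin -36°) = (35.36, 3.545). The tangent condition forces KG to be normal to GE, so GE runs along (−sin -36°, cos -36°); with |GE| = 38.4, E = (57.93, 34.61). Then |WE| = |E − W| = 67.48.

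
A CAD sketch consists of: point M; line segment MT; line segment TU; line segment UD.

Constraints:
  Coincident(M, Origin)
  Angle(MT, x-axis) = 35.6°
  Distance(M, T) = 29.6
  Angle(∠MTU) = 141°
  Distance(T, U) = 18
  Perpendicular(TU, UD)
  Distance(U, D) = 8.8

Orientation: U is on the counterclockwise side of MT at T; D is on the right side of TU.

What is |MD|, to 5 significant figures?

49.331

M is at the origin; MT runs at 35.6° with length 29.6, so T = 29.6·(cos 35.6°, sin 35.6°) = (24.068, 17.231). ∠MTU = 141.0°, so TU runs at 35.6° + (180° − 141.0°) = 74.600° from the x-axis; with |TU| = 18.0, U = T + 18.0·(cos 74.600°, sin 74.600°) = (28.848, 34.585). TU is perpendicular to UD; with |UD| = 8.8 on the right of TU, D = U + 8.8·(0.96410, -0.26556) = (37.332, 32.248). Then |MD| = |D − M| = 49.331.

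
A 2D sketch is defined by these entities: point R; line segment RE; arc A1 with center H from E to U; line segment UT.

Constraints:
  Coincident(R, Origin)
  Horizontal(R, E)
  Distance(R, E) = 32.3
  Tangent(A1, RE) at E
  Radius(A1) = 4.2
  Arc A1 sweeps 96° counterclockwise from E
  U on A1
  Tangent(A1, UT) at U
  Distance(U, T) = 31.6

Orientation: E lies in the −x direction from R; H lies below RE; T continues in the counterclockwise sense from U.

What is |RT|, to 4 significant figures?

49.00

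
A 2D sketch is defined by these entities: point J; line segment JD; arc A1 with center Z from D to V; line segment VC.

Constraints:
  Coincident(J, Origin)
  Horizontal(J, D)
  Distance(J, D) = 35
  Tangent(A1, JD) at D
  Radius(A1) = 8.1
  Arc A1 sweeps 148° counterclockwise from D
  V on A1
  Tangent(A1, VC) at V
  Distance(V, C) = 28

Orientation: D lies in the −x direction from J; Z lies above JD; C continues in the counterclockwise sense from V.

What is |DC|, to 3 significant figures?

35.6

J is at the origin; J and D share the same y with |JD| = 35.0 and D on the −x side, so D = (-35.0, 0.00). The tangent condition forces ZD to be normal to JD, so Z = D + (0, 8.1) = (-35.0, 8.10). On A1, D sits at bearing -90° from Z; a 148° counterclockwise sweep puts V at bearing 58°, so V = Z + 8.1·(cos 58°, sin 58°) = (-30.7, 15.0). A1 meets VC tangentially, so ZV is at right angles to VC, so VC runs along (−sin 58°, cos 58°); with |VC| = 28.0, C = (-54.5, 29.8). Then |DC| = |C − D| = 35.6.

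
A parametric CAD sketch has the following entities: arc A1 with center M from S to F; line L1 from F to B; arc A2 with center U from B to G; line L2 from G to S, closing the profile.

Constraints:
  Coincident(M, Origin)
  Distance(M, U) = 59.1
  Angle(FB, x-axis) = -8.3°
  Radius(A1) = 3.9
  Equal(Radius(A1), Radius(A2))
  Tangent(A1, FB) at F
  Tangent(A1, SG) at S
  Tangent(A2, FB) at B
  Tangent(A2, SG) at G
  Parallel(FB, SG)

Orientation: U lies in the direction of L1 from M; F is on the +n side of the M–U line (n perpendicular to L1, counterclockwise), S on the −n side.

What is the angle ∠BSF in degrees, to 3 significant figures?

82.5°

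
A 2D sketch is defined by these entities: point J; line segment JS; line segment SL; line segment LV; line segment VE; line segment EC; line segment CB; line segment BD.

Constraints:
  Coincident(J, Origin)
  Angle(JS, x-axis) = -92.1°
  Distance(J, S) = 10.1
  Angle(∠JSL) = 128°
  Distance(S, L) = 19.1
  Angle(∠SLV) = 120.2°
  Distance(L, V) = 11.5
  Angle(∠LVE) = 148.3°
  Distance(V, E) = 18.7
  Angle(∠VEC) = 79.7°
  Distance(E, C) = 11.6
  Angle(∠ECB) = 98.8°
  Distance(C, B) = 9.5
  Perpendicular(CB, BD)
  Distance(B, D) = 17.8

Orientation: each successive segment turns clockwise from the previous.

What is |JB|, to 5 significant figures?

21.633

J is at the origin; JS runs at -92.1° with length 10.1, so S = (-0.37010, -10.093). ∠JSL = 128.0° gives SL at -144.10° from the x-axis; with |SL| = 19.1, L = (-15.842, -21.293). ∠SLV = 120.2° gives LV at 156.10° from the x-axis; with |LV| = 11.5, V = (-26.356, -16.634). ∠LVE = 148.3° gives VE at 124.40° from the x-axis; with |VE| = 18.7, E = (-36.921, -1.2042). ∠VEC = 79.7° gives EC at 24.100° from the x-axis; with |EC| = 11.6, C = (-26.332, 3.5325). ∠ECB = 98.8° gives CB at -57.100° from the x-axis; with |CB| = 9.5, B = (-21.172, -4.4439). Then |JB| = |B − J| = 21.633.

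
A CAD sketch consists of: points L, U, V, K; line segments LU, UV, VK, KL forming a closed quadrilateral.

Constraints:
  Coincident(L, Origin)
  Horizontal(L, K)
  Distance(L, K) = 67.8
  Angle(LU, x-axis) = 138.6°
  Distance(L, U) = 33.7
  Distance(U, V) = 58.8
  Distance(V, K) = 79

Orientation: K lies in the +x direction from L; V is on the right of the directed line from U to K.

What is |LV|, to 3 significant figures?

32.9

Checks: |UV| = 58.80 ✓; |VK| = 79.00 ✓.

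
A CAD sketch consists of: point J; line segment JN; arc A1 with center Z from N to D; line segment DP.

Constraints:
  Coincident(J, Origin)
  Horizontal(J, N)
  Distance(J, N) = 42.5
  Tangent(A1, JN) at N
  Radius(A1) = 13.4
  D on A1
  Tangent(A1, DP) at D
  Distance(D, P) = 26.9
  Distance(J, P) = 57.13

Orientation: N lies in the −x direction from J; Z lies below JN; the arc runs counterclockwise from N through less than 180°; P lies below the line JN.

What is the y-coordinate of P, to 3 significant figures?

-43.0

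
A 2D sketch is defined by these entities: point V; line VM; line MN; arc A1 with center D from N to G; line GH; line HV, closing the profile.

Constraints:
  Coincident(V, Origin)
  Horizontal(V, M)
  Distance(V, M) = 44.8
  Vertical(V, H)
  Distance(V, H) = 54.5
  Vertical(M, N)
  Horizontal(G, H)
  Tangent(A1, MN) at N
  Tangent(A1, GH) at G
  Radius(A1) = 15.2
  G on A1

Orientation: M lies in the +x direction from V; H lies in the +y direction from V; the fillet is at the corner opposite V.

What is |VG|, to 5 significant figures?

62.019

The virtual corner opposite V is at (44.800, 54.500). Tangency of A1 to MN means the radius DN is perpendicular to MN and the tangent condition forces DG to be normal to GH, with radius 15.2, so the center D sits 15.2 in from both sides at D = (29.600, 39.300). That places the tangent points at N = (44.800, 39.300) on MN and G = (29.600, 54.500) on GH. Then |VG| = |G − V| = 62.019.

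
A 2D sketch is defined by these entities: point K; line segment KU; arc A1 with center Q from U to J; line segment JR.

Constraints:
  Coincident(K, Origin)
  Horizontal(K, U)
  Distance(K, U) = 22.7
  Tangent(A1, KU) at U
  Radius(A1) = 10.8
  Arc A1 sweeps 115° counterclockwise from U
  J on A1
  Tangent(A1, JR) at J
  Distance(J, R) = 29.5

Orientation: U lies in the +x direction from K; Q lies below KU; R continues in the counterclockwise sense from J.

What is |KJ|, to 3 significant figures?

20.1

K is at the origin; KU is horizontal with |KU| = 22.7 and U on the +x side, so U = (22.7, 0.00). A1 meets KU tangentially, so QU is at right angles to KU, so Q = U + (0, -10.8) = (22.7, -10.8). On A1, U sits at bearing 90° from Q; a 115° counterclockwise sweep puts J at bearing 205°, so J = Q + 10.8·(cos 205°, sin 205°) = (12.9, -15.4). Then |KJ| = |J − K| = 20.1.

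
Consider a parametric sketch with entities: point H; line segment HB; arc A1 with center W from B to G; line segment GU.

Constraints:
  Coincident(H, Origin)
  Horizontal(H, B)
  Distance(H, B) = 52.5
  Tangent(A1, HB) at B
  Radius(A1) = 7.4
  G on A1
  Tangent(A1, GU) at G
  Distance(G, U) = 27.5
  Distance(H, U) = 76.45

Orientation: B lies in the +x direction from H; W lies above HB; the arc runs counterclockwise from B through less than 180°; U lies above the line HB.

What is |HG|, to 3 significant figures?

59.4

Checks: |WG| = 7.400 ✓; ∠(WG, GU) = 90.00° ✓; |GU| = 27.50 ✓; |HU| = 76.45 ✓.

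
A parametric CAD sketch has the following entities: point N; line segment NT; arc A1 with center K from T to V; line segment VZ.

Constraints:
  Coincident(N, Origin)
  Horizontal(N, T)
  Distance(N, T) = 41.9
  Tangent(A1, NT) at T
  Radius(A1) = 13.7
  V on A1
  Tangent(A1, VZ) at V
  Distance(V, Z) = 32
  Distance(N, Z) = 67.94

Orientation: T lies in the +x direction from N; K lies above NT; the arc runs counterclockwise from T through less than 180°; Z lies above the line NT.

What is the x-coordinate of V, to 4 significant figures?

55.26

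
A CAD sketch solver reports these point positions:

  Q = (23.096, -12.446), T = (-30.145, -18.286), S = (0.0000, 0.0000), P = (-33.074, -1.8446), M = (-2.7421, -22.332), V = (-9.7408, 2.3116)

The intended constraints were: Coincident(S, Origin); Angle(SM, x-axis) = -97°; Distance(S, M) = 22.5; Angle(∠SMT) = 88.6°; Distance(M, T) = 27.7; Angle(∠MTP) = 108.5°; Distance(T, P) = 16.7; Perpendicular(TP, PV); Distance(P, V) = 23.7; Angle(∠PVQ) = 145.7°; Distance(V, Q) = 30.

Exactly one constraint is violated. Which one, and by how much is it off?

Distance(V, Q) = 30 — off by 6.00.

S = (0.00, 0.00) ✓; SM at -97.00° ✓; |SM| = 22.50 ✓; ∠SMT = 88.60° ✓; |MT| = 27.70 ✓; ∠MTP = 108.5° ✓; |TP| = 16.70 ✓; ∠(TP, PV) = 90.00° ✓; |PV| = 23.70 ✓; ∠PVQ = 145.7° ✓; |VQ| = 36.00 ✗.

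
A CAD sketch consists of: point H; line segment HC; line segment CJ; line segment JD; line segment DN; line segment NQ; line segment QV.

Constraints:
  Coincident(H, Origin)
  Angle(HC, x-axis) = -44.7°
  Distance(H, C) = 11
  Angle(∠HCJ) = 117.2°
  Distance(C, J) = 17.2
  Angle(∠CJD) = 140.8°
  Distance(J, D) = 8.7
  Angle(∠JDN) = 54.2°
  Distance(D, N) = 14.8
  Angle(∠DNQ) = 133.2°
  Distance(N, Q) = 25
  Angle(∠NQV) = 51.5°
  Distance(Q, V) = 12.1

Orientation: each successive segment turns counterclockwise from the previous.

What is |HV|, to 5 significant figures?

18.351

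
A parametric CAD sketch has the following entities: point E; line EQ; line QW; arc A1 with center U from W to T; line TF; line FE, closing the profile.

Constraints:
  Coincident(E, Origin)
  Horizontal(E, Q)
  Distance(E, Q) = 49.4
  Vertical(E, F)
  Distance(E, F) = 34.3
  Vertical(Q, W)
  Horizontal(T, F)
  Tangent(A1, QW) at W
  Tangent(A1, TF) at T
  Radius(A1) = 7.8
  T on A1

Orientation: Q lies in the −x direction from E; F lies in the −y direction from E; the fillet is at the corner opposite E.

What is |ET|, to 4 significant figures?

53.92

E is at the origin; E and Q share the same y with |EQ| = 49.4 and Q on the −x side, so Q = (-49.40, 0.000). EF is vertical with |EF| = 34.3 and F on the −y side, so F = (0.000, -34.30). The virtual corner opposite E is at (-49.40, -34.30). The tangent condition forces UW to be normal to QW and the tangent condition forces UT to be normal to TF, with radius 7.8, so the center U sits 7.8 in from both sides at U = (-41.60, -26.50). That places the tangent points at W = (-49.40, -26.50) on QW and T = (-41.60, -34.30) on TF. Then |ET| = |T − E| = 53.92.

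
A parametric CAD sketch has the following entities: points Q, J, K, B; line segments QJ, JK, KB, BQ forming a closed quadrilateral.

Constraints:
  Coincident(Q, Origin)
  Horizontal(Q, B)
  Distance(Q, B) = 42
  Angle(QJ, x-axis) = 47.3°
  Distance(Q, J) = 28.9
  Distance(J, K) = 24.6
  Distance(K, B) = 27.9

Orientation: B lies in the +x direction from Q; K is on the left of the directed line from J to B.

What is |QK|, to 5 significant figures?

51.484

Q is at the origin; QB is horizontal with |QB| = 42.0 and B in +x, so B = (42.0, 0). QJ runs at 47.3° with |QJ| = 28.9, so J = (19.599, 21.239). K is determined by |JK| = 24.6 and |KB| = 27.9 together: it lies at the intersection of circle(J, 24.6) and circle(B, 27.9). With |JB| = 30.869, the foot of the radical line on JB is 12.628 from J and the perpendicular offset is √(24.6² − 12.628²) = 21.111. Taking the left-of-JB solution: K = (43.288, 27.870).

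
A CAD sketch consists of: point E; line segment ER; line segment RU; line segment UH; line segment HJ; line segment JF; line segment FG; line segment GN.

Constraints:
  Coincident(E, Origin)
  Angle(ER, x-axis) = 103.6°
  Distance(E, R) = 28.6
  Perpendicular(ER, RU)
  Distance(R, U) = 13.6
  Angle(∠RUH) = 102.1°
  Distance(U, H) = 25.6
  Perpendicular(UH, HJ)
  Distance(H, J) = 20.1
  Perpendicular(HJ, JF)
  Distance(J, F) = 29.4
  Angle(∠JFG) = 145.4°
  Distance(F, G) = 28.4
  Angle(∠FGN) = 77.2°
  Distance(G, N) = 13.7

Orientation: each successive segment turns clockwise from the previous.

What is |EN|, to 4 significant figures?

48.85

E is at the origin; ER runs at 103.6° with length 28.6, so R = (-6.725, 27.80). The perpendicularity gives RU at right angles to ER, so RU runs at 13.60°; with |RU| = 13.6, U = (6.494, 31.00). ∠RUH = 102.1° gives UH at -64.30° from the x-axis; with |UH| = 25.6, H = (17.60, 7.928). UH ⟂ HJ, so HJ runs at -154.3°; with |HJ| = 20.1, J = (-0.5164, -0.7881). HJ is perpendicular to JF, so JF runs at 115.7°; with |JF| = 29.4, F = (-13.27, 25.70). ∠JFG = 145.4° gives FG at 81.10° from the x-axis; with |FG| = 28.4, G = (-8.872, 53.76). ∠FGN = 77.2° gives GN at -21.70° from the x-axis; with |GN| = 13.7, N = (3.857, 48.70). Then |EN| = |N − E| = 48.85.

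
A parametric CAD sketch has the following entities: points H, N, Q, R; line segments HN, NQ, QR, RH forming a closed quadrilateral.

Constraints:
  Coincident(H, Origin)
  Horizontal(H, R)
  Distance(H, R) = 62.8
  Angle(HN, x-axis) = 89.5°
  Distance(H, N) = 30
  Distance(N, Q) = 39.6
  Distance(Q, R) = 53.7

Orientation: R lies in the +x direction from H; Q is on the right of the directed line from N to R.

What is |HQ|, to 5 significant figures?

12.911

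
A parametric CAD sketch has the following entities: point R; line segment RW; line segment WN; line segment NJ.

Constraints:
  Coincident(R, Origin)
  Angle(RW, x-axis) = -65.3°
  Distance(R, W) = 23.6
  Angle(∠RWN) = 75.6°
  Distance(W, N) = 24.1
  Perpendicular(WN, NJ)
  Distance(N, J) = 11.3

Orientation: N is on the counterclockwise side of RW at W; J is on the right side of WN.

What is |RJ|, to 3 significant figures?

38.7

R is at the origin; RW runs at -65.3° with length 23.6, so W = 23.6·(cos -65.3°, sin -65.3°) = (9.86, -21.4). ∠RWN = 75.6°, so WN runs at -65.3° + (180° − 75.6°) = 39.1° from the x-axis; with |WN| = 24.1, N = W + 24.1·(cos 39.1°, sin 39.1°) = (28.6, -6.24). WN is perpendicular to NJ; with |NJ| = 11.3 on the right of WN, J = N + 11.3·(0.631, -0.776) = (35.7, -15.0). Then |RJ| = |J − R| = 38.7.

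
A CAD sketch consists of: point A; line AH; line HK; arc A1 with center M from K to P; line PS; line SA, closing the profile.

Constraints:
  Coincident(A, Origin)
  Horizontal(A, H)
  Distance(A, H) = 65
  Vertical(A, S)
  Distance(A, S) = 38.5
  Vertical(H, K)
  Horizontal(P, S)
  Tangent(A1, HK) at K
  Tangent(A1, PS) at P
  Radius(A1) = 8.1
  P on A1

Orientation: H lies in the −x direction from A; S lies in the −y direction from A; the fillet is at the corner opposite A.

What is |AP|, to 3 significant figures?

68.7

A is at the origin; A and H share the same y with |AH| = 65.0 and H on the −x side, so H = (-65.0, 0.00). A and S share the same x with |AS| = 38.5 and S on the −y side, so S = (0.00, -38.5). The virtual corner opposite A is at (-65.0, -38.5). Tangency of A1 to HK means the radius MK is perpendicular to HK and tangency of A1 to PS means the radius MP is perpendicular to PS, with radius 8.1, so the center M sits 8.1 in from both sides at M = (-56.9, -30.4). That places the tangent points at K = (-65.0, -30.4) on HK and P = (-56.9, -38.5) on PS. Then |AP| = |P − A| = 68.7.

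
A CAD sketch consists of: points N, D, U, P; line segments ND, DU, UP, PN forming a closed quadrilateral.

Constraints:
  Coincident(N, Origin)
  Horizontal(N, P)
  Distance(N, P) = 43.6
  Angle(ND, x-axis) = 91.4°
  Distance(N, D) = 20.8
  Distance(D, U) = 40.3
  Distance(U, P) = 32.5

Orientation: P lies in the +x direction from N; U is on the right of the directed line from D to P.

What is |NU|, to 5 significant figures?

22.390

Checks: |DU| = 40.30 ✓; |UP| = 32.50 ✓.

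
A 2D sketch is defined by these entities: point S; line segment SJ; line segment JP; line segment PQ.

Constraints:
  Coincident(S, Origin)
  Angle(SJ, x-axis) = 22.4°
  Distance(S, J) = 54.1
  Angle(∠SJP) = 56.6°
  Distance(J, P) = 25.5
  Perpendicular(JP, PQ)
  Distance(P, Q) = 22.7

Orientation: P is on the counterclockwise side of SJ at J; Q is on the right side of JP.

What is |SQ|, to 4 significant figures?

68.00

S is at the origin; SJ runs at 22.4° with length 54.1, so J = 54.1·(cos 22.4°, sin 22.4°) = (50.02, 20.62). ∠SJP = 56.6°, so JP runs at 22.4° + (180° − 56.6°) = 145.8° from the x-axis; with |JP| = 25.5, P = J + 25.5·(cos 145.8°, sin 145.8°) = (28.93, 34.95). JP ⟂ PQ; with |PQ| = 22.7 on the right of JP, Q = P + 22.7·(0.5621, 0.8271) = (41.69, 53.72). Then |SQ| = |Q − S| = 68.00.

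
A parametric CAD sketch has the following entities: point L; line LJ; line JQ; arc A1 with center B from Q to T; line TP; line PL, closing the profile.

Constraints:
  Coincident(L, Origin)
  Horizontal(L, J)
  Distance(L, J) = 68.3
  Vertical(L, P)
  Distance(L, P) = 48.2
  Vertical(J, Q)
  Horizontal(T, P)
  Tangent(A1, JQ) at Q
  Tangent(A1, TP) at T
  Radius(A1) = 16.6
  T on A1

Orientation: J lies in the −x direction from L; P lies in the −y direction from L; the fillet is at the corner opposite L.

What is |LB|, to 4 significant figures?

60.59

L is at the origin; L and J share the same y with |LJ| = 68.3 and J on the −x side, so J = (-68.30, 0.000). LP is vertical with |LP| = 48.2 and P on the −y side, so P = (0.000, -48.20). The virtual corner opposite L is at (-68.30, -48.20). Tangency of A1 to JQ means the radius BQ is perpendicular to JQ and A1 meets TP tangentially, so BT is at right angles to TP, with radius 16.6, so the center B sits 16.6 in from both sides at B = (-51.70, -31.60). Then |LB| = |B − L| = 60.59.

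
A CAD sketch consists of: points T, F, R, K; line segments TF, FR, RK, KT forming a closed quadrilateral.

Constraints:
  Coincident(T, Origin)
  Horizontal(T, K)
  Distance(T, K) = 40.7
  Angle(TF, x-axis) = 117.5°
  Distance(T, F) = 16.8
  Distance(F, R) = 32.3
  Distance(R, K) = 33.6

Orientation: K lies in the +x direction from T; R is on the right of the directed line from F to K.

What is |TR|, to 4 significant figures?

15.62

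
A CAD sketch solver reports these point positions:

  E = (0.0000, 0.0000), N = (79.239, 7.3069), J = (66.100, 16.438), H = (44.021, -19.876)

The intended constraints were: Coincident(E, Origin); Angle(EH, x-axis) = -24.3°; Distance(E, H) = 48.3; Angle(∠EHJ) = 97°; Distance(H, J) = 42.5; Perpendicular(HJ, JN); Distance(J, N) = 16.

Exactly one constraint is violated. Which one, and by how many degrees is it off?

Perpendicular(HJ, JN) — off by 3.50°.

E = (0.00, 0.00) ✓; EH at -24.30° ✓; |EH| = 48.30 ✓; ∠EHJ = 97.00° ✓; |HJ| = 42.50 ✓; ∠(HJ, JN) = 93.50° ✗; |JN| = 16.00 ✓.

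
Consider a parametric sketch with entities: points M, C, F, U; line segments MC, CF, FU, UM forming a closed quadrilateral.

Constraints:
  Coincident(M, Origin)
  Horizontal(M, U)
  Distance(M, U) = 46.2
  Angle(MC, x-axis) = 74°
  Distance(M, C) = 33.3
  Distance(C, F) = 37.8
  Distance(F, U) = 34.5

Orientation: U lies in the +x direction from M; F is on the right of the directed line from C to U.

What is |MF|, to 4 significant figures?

13.43

Checks: |CF| = 37.80 ✓; |FU| = 34.50 ✓.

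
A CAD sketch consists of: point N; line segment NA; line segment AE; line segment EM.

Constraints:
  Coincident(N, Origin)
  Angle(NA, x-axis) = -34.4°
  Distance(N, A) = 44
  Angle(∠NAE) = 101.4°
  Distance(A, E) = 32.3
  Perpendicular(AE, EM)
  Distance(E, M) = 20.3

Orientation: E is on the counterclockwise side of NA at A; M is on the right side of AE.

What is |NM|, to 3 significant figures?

75.5

N is at the origin; NA runs at -34.4° with length 44.0, so A = 44.0·(cos -34.4°, sin -34.4°) = (36.3, -24.9). ∠NAE = 101.4°, so AE runs at -34.4° + (180° − 101.4°) = 44.2° from the x-axis; with |AE| = 32.3, E = A + 32.3·(cos 44.2°, sin 44.2°) = (59.5, -2.34). AE is perpendicular to EM; with |EM| = 20.3 on the right of AE, M = E + 20.3·(0.697, -0.717) = (73.6, -16.9). Then |NM| = |M − N| = 75.5.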